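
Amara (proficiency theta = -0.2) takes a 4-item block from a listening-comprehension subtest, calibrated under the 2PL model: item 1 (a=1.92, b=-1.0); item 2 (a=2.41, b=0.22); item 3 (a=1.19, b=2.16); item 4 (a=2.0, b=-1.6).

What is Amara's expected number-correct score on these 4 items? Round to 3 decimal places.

P(theta) = 1 / (1 + exp(−a(theta − b)))
P_1 = 1/(1+e^{-1.5360}) = 0.8229
P_2 = 1/(1+e^{1.0122}) = 0.2665
P_3 = 1/(1+e^{2.8084}) = 0.0569
P_4 = 1/(1+e^{-2.8000}) = 0.9427
E[score] = 0.8229 + 0.2665 + 0.0569 + 0.9427 = 2.0890

2.089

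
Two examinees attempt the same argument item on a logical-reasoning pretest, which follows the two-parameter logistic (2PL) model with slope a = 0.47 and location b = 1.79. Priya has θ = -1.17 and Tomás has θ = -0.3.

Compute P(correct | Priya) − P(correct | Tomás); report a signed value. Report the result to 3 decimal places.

P(θ) = 1 / (1 + exp(−a(θ − b)))
P(Priya) = 0.1992  [exponent -1.3912]
P(Tomás) = 0.2724  [exponent -0.9823]
Difference = 0.1992 − 0.2724 = -0.0732

-0.073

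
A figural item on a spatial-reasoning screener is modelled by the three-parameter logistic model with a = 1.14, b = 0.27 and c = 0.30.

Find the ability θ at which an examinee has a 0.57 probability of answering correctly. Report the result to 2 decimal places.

-0.14

P(θ) = c + (1 − c) · 1 / (1 + exp(−a(θ − b)))
Remove guessing floor: (0.57 − 0.30)/(1 − 0.30) = 0.3857
logit = ln(0.3857/0.6143) = -0.4654
θ = b + logit/(a) = 0.27 + (-0.4654)/1.1400 = -0.1382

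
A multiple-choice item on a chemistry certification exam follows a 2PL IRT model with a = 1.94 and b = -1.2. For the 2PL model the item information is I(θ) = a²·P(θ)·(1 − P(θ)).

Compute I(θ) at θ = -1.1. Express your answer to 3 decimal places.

P = 1/(1+e^{-0.1940}) = 0.5483
P(1−P) = 0.5483 × 0.4517 = 0.2477
I = a² × P(1−P) = 1.94² × 0.2477 = 0.93210

0.932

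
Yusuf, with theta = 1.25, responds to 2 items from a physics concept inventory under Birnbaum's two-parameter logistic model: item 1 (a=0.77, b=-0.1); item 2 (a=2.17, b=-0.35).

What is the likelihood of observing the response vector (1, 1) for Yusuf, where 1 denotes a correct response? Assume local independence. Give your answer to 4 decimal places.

0.7165

P(theta) = 1 / (1 + exp(−a(theta − b)))
P_1 = 1/(1+e^{-1.0395}) = 0.7388
P_2 = 1/(1+e^{-3.4720}) = 0.9699
L = P_1 × P_2 = 0.7388 × 0.9699 = 0.71650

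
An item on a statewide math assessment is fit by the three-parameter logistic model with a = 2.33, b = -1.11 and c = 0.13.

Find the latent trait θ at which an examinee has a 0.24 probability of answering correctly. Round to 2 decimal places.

P(θ) = c + (1 − c) · 1 / (1 + exp(−a(θ − b)))
Remove guessing floor: (0.24 − 0.13)/(1 − 0.13) = 0.1264
logit = ln(0.1264/0.8736) = -1.9328
θ = b + logit/(a) = -1.11 + (-1.9328)/2.3300 = -1.9395

-1.94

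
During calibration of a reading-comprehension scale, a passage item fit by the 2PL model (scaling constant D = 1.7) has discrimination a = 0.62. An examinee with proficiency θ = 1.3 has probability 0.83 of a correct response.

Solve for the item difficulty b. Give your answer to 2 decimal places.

P(θ) = 1 / (1 + exp(−D·a(θ − b)))
logit(0.83) = ln(0.83/0.17) = 1.5856
b = θ − logit/(1.7·a) = 1.3 − 1.5856/1.0540 = -0.2044

-0.20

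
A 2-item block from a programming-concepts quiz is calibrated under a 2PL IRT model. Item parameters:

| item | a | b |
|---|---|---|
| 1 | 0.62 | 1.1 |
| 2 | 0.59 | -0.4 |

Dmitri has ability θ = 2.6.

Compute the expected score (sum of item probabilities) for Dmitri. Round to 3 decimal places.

1.572

P(θ) = 1 / (1 + exp(−a(θ − b)))
P_1 = 1/(1+e^{-0.9300}) = 0.7171
P_2 = 1/(1+e^{-1.7700}) = 0.8545
E[score] = 0.7171 + 0.8545 = 1.5715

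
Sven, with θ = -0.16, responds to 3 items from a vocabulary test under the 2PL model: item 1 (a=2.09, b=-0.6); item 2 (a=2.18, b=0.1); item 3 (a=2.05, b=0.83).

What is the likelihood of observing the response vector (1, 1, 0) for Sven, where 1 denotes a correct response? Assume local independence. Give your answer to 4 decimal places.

P(θ) = 1 / (1 + exp(−a(θ − b)))
P_1 = 1/(1+e^{-0.9196}) = 0.7150
P_2 = 1/(1+e^{0.5668}) = 0.3620
P_3 = 1/(1+e^{2.0295}) = 0.1161
L = P_1 × P_2 × (1−P_3) = 0.7150 × 0.3620 × 0.8839 = 0.22874

0.2287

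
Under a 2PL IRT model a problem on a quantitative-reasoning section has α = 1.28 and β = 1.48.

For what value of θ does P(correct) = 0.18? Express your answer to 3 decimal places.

P(θ) = 1 / (1 + exp(−α(θ − β)))
logit = ln(0.1800/0.8200) = -1.5163
θ = β + logit/(α) = 1.48 + (-1.5163)/1.2800 = 0.2954

0.295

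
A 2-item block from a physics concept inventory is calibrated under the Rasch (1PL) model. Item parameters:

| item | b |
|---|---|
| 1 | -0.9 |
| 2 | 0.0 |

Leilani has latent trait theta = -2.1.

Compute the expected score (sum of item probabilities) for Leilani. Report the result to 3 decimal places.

P(theta) = 1 / (1 + exp(−(theta − b)))
P_1 = 1/(1+e^{1.2000}) = 0.2315
P_2 = 1/(1+e^{2.1000}) = 0.1091
E[score] = 0.2315 + 0.1091 = 0.3406

0.341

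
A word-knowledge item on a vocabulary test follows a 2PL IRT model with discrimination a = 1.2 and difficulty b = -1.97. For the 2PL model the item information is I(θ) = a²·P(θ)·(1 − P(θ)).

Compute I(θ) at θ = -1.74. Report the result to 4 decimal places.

0.3532

P = 1/(1+e^{-0.2760}) = 0.5686
P(1−P) = 0.5686 × 0.4314 = 0.2453
I = a² × P(1−P) = 1.2² × 0.2453 = 0.35323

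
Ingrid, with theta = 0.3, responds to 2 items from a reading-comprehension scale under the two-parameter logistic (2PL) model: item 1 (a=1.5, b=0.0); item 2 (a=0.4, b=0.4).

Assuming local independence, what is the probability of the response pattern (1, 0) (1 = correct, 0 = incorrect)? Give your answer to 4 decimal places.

P(theta) = 1 / (1 + exp(−a(theta − b)))
P_1 = 1/(1+e^{-0.4500}) = 0.6106
P_2 = 1/(1+e^{0.0400}) = 0.4900
L = P_1 × (1−P_2) = 0.6106 × 0.5100 = 0.31143

0.3114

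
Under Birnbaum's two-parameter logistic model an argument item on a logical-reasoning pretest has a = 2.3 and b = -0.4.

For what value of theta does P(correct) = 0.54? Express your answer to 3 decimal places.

P(theta) = 1 / (1 + exp(−a(theta − b)))
logit = ln(0.5400/0.4600) = 0.1603
theta = b + logit/(a) = -0.4 + 0.1603/2.3000 = -0.3303

-0.330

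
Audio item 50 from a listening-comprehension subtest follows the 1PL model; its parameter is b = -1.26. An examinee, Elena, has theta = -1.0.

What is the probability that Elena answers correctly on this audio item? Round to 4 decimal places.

0.5646

P(theta) = 1 / (1 + exp(−(theta − b)))
Exponent: (-1.0 − (-1.26)) = 0.2600
1/(1 + e^{-0.2600}) = 0.5646
P = 0.5646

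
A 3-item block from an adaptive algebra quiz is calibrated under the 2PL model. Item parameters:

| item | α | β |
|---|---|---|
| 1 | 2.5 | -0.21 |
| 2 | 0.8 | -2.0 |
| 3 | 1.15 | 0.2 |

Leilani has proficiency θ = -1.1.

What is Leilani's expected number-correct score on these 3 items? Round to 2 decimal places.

P(θ) = 1 / (1 + exp(−α(θ − β)))
P_1 = 1/(1+e^{2.2250}) = 0.0975
P_2 = 1/(1+e^{-0.7200}) = 0.6726
P_3 = 1/(1+e^{1.4950}) = 0.1832
E[score] = 0.0975 + 0.6726 + 0.1832 = 0.9533

0.95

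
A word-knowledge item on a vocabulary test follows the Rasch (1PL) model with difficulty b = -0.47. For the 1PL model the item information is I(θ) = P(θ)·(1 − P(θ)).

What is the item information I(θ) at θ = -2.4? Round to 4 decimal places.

0.1107

P = 1/(1+e^{1.9300}) = 0.1268
P(1−P) = 0.1268 × 0.8732 = 0.1107
I = P(1−P) = 0.11068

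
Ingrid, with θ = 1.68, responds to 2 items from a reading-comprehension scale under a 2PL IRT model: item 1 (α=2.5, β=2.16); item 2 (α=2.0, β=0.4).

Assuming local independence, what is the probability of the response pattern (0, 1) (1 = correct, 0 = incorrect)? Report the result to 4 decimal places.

P(θ) = 1 / (1 + exp(−α(θ − β)))
P_1 = 1/(1+e^{1.2000}) = 0.2315
P_2 = 1/(1+e^{-2.5600}) = 0.9282
L = (1−P_1) × P_2 = 0.7685 × 0.9282 = 0.71338

0.7134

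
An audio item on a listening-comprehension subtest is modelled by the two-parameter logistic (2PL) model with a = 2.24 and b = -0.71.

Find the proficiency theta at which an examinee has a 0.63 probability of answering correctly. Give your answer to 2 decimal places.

-0.47

P(theta) = 1 / (1 + exp(−a(theta − b)))
logit = ln(0.6300/0.3700) = 0.5322
theta = b + logit/(a) = -0.71 + 0.5322/2.2400 = -0.4724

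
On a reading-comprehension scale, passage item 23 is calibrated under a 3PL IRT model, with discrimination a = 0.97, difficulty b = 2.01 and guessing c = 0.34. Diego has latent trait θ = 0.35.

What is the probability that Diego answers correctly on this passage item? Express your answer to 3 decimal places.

0.450

P(θ) = c + (1 − c) · 1 / (1 + exp(−a(θ − b)))
Exponent: 0.97 × (0.35 − 2.01) = -1.6102
1/(1 + e^{1.6102}) = 0.1666
P = 0.34 + 0.66 × 0.1666 = 0.4499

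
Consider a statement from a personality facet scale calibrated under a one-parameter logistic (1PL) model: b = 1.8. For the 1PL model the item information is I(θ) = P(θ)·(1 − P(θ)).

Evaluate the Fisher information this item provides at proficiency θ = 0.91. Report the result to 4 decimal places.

P = 1/(1+e^{0.8900}) = 0.2911
P(1−P) = 0.2911 × 0.7089 = 0.2064
I = P(1−P) = 0.20636

0.2064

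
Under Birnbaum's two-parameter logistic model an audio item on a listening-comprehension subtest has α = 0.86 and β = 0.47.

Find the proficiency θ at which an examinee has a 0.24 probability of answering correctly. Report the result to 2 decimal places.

P(θ) = 1 / (1 + exp(−α(θ − β)))
logit = ln(0.2400/0.7600) = -1.1527
θ = β + logit/(α) = 0.47 + (-1.1527)/0.8600 = -0.8703

-0.87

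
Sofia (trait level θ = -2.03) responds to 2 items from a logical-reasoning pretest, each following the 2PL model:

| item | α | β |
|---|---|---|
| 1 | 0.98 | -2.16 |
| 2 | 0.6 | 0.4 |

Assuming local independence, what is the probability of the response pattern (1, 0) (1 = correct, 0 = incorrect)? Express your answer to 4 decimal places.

0.4314

P(θ) = 1 / (1 + exp(−α(θ − β)))
P_1 = 1/(1+e^{-0.1274}) = 0.5318
P_2 = 1/(1+e^{1.4580}) = 0.1888
L = P_1 × (1−P_2) = 0.5318 × 0.8112 = 0.43142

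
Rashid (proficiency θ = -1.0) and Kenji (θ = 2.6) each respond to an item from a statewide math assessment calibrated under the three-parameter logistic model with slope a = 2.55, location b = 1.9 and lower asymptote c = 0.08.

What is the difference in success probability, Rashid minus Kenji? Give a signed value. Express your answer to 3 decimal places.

-0.787

P(θ) = c + (1 − c) · 1 / (1 + exp(−a(θ − b)))
P(Rashid) = 0.0806  [exponent -7.3950]
P(Kenji) = 0.8678  [exponent 1.7850]
Difference = 0.0806 − 0.8678 = -0.7872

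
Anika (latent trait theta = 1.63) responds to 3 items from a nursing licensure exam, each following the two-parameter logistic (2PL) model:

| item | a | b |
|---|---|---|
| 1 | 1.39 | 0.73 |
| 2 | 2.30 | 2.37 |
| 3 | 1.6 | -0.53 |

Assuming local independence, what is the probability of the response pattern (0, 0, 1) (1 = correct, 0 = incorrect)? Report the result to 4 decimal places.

0.1825

P(theta) = 1 / (1 + exp(−a(theta − b)))
P_1 = 1/(1+e^{-1.2510}) = 0.7775
P_2 = 1/(1+e^{1.7020}) = 0.1542
P_3 = 1/(1+e^{-3.4560}) = 0.9694
L = (1−P_1) × (1−P_2) × P_3 = 0.2225 × 0.8458 × 0.9694 = 0.18245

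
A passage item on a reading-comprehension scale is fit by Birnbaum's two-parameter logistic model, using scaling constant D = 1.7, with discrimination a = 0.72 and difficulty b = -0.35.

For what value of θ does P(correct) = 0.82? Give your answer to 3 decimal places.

0.889

P(θ) = 1 / (1 + exp(−D·a(θ − b)))
logit = ln(0.8200/0.1800) = 1.5163
θ = b + logit/(1.7·a) = -0.35 + 1.5163/1.2240 = 0.8888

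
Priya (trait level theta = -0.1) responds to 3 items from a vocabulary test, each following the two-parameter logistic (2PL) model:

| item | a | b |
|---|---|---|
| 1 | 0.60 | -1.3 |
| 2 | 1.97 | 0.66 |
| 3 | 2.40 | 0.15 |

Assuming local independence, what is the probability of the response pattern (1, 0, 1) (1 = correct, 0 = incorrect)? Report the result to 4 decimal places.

P(theta) = 1 / (1 + exp(−a(theta − b)))
P_1 = 1/(1+e^{-0.7200}) = 0.6726
P_2 = 1/(1+e^{1.4972}) = 0.1828
P_3 = 1/(1+e^{0.6000}) = 0.3543
L = P_1 × (1−P_2) × P_3 = 0.6726 × 0.8172 × 0.3543 = 0.19476

0.1948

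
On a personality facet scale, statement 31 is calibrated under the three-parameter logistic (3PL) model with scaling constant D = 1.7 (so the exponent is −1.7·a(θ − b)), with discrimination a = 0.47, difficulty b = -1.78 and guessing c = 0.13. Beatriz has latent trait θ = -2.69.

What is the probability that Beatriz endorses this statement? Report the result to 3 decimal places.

P(θ) = c + (1 − c) · 1 / (1 + exp(−D·a(θ − b)))
Exponent: 1.7 × 0.47 × (-2.69 − (-1.78)) = -0.7271
1/(1 + e^{0.7271}) = 0.3258
P = 0.13 + 0.87 × 0.3258 = 0.4135

0.413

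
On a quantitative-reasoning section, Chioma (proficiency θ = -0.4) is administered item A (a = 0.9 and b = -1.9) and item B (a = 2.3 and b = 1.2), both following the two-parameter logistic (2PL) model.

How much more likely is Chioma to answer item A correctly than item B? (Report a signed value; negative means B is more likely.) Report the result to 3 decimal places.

P(θ) = 1 / (1 + exp(−a(θ − b)))
P_A = 0.7941
P_B = 0.0246
P_A − P_B = 0.7695

0.770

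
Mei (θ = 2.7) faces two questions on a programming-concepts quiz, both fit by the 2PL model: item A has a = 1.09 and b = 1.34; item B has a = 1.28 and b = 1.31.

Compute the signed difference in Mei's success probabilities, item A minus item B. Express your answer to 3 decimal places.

P(θ) = 1 / (1 + exp(−a(θ − b)))
P_A = 0.8149
P_B = 0.8556
P_A − P_B = -0.0407

-0.041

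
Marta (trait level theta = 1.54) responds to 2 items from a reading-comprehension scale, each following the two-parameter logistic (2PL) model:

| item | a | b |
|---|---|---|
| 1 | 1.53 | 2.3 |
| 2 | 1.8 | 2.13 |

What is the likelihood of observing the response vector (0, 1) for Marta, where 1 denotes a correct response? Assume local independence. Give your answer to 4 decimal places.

P(theta) = 1 / (1 + exp(−a(theta − b)))
P_1 = 1/(1+e^{1.1628}) = 0.2382
P_2 = 1/(1+e^{1.0620}) = 0.2569
L = (1−P_1) × P_2 = 0.7618 × 0.2569 = 0.19574

0.1957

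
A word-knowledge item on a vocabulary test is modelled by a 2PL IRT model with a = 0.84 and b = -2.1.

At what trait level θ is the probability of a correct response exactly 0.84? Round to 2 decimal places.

-0.13

P(θ) = 1 / (1 + exp(−a(θ − b)))
logit = ln(0.8400/0.1600) = 1.6582
θ = b + logit/(a) = -2.1 + 1.6582/0.8400 = -0.1259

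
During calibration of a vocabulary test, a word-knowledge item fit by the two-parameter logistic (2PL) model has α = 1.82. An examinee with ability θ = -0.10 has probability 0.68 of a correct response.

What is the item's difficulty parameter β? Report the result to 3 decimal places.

P(θ) = 1 / (1 + exp(−α(θ − β)))
logit(0.68) = ln(0.68/0.32) = 0.7538
β = θ − logit/(α) = -0.10 − 0.7538/1.8200 = -0.5142

-0.514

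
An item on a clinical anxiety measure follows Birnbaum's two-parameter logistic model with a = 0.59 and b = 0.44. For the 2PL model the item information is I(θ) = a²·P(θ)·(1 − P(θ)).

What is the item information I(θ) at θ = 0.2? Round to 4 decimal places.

P = 1/(1+e^{0.1416}) = 0.4647
P(1−P) = 0.4647 × 0.5353 = 0.2488
I = a² × P(1−P) = 0.59² × 0.2488 = 0.08659

0.0866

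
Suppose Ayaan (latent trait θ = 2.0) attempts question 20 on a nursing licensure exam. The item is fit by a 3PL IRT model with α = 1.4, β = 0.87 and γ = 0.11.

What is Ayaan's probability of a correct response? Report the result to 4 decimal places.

0.8482

P(θ) = γ + (1 − γ) · 1 / (1 + exp(−α(θ − β)))
Exponent: 1.4 × (2.0 − 0.87) = 1.5820
1/(1 + e^{-1.5820}) = 0.8295
P = 0.11 + 0.89 × 0.8295 = 0.8482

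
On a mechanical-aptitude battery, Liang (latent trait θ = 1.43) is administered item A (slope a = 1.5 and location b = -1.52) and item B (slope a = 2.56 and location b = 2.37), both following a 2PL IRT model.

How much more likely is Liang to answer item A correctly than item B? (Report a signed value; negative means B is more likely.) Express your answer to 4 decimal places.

0.9055

P(θ) = 1 / (1 + exp(−a(θ − b)))
P_A = 0.9882
P_B = 0.0827
P_A − P_B = 0.9055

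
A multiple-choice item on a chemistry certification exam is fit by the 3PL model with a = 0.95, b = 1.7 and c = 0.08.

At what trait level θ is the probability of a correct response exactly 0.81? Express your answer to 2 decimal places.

3.12

P(θ) = c + (1 − c) · 1 / (1 + exp(−a(θ − b)))
Remove guessing floor: (0.81 − 0.08)/(1 − 0.08) = 0.7935
logit = ln(0.7935/0.2065) = 1.3460
θ = b + logit/(a) = 1.7 + 1.3460/0.9500 = 3.1169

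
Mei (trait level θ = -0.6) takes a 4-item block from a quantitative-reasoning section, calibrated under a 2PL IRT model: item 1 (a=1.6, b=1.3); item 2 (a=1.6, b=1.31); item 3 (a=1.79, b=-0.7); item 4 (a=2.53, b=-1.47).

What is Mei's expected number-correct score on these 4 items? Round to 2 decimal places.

P(θ) = 1 / (1 + exp(−a(θ − b)))
P_1 = 1/(1+e^{3.0400}) = 0.0457
P_2 = 1/(1+e^{3.0560}) = 0.0450
P_3 = 1/(1+e^{-0.1790}) = 0.5446
P_4 = 1/(1+e^{-2.2011}) = 0.9003
E[score] = 0.0457 + 0.0450 + 0.5446 + 0.9003 = 1.5356

1.54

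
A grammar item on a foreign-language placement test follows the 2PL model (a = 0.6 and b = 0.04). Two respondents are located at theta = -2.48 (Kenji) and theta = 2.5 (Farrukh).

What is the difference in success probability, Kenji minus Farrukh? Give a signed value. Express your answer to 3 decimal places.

P(theta) = 1 / (1 + exp(−a(theta − b)))
P(Kenji) = 0.1806  [exponent -1.5120]
P(Farrukh) = 0.8140  [exponent 1.4760]
Difference = 0.1806 − 0.8140 = -0.6333

-0.633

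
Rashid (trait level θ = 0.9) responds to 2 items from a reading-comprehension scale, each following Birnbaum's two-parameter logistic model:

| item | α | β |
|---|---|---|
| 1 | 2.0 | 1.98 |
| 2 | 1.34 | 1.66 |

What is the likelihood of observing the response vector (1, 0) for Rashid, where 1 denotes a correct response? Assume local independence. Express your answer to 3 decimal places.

0.076

P(θ) = 1 / (1 + exp(−α(θ − β)))
P_1 = 1/(1+e^{2.1600}) = 0.1034
P_2 = 1/(1+e^{1.0184}) = 0.2653
L = P_1 × (1−P_2) = 0.1034 × 0.7347 = 0.07596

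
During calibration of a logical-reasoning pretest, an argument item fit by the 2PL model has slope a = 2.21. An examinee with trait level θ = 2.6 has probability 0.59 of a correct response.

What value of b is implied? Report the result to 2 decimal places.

P(θ) = 1 / (1 + exp(−a(θ − b)))
logit(0.59) = ln(0.59/0.41) = 0.3640
b = θ − logit/(a) = 2.6 − 0.3640/2.2100 = 2.4353

2.44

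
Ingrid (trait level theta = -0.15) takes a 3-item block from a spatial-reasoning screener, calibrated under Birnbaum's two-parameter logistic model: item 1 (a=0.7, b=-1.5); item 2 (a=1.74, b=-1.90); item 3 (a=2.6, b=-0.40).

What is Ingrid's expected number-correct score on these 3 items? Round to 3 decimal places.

2.332

P(theta) = 1 / (1 + exp(−a(theta − b)))
P_1 = 1/(1+e^{-0.9450}) = 0.7201
P_2 = 1/(1+e^{-3.0450}) = 0.9546
P_3 = 1/(1+e^{-0.6500}) = 0.6570
E[score] = 0.7201 + 0.9546 + 0.6570 = 2.3317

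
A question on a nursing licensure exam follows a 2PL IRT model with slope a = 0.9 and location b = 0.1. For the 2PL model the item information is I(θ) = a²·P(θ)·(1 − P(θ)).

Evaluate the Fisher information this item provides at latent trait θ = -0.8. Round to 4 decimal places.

0.1726

P = 1/(1+e^{0.8100}) = 0.3079
P(1−P) = 0.3079 × 0.6921 = 0.2131
I = a² × P(1−P) = 0.9² × 0.2131 = 0.17261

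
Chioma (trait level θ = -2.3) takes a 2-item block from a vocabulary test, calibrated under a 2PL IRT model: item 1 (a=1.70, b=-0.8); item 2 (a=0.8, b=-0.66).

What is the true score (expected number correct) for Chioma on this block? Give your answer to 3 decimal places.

0.285

P(θ) = 1 / (1 + exp(−a(θ − b)))
P_1 = 1/(1+e^{2.5500}) = 0.0724
P_2 = 1/(1+e^{1.3120}) = 0.2122
E[score] = 0.0724 + 0.2122 = 0.2846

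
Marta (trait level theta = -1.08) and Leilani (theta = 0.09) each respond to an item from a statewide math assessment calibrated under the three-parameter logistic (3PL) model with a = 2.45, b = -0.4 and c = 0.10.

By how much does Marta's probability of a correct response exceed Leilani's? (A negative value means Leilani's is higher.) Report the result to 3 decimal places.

P(theta) = c + (1 − c) · 1 / (1 + exp(−a(theta − b)))
P(Marta) = 0.2431  [exponent -1.6660]
P(Leilani) = 0.7918  [exponent 1.2005]
Difference = 0.2431 − 0.7918 = -0.5487

-0.549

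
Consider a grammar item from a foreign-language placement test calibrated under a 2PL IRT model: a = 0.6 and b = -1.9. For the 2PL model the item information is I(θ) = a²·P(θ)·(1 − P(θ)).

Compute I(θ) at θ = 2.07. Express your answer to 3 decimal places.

P = 1/(1+e^{-2.3820}) = 0.9154
P(1−P) = 0.9154 × 0.0846 = 0.0774
I = a² × P(1−P) = 0.6² × 0.0774 = 0.02787

0.028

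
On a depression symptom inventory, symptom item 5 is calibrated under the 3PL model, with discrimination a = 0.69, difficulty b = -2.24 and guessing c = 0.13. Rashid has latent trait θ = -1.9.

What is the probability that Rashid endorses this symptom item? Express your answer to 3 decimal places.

0.616

P(θ) = c + (1 − c) · 1 / (1 + exp(−a(θ − b)))
Exponent: 0.69 × (-1.9 − (-2.24)) = 0.2346
1/(1 + e^{-0.2346}) = 0.5584
P = 0.13 + 0.87 × 0.5584 = 0.6158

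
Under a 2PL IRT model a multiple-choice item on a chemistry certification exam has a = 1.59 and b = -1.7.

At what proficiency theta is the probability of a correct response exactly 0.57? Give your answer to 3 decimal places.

-1.523

P(theta) = 1 / (1 + exp(−a(theta − b)))
logit = ln(0.5700/0.4300) = 0.2819
theta = b + logit/(a) = -1.7 + 0.2819/1.5900 = -1.5227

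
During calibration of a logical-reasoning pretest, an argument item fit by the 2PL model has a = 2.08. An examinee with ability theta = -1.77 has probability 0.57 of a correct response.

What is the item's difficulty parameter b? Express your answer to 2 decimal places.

-1.91

P(theta) = 1 / (1 + exp(−a(theta − b)))
logit(0.57) = ln(0.57/0.43) = 0.2819
b = theta − logit/(a) = -1.77 − 0.2819/2.0800 = -1.9055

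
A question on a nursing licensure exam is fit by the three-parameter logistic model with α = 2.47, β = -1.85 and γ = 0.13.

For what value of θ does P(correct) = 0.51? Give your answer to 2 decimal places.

-1.95

P(θ) = γ + (1 − γ) · 1 / (1 + exp(−α(θ − β)))
Remove guessing floor: (0.51 − 0.13)/(1 − 0.13) = 0.4368
logit = ln(0.4368/0.5632) = -0.2542
θ = β + logit/(α) = -1.85 + (-0.2542)/2.4700 = -1.9529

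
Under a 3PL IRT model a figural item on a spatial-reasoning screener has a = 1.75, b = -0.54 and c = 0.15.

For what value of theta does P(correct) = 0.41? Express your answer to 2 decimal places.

P(theta) = c + (1 − c) · 1 / (1 + exp(−a(theta − b)))
Remove guessing floor: (0.41 − 0.15)/(1 − 0.15) = 0.3059
logit = ln(0.3059/0.6941) = -0.8194
theta = b + logit/(a) = -0.54 + (-0.8194)/1.7500 = -1.0083

-1.01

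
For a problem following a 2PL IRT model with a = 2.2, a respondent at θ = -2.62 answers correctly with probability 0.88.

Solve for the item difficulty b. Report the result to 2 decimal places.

-3.53

P(θ) = 1 / (1 + exp(−a(θ − b)))
logit(0.88) = ln(0.88/0.12) = 1.9924
b = θ − logit/(a) = -2.62 − 1.9924/2.2000 = -3.5257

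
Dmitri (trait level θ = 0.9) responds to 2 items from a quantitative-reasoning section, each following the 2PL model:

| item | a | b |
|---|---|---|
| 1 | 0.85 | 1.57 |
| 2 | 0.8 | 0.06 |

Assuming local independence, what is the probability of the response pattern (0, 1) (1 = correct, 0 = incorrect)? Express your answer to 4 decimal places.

P(θ) = 1 / (1 + exp(−a(θ − b)))
P_1 = 1/(1+e^{0.5695}) = 0.3614
P_2 = 1/(1+e^{-0.6720}) = 0.6620
L = (1−P_1) × P_2 = 0.6386 × 0.6620 = 0.42275

0.4228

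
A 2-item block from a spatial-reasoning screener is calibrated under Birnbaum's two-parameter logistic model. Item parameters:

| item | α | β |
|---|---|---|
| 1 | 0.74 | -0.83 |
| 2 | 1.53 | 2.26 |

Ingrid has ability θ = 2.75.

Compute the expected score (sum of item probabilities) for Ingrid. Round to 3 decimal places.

1.613

P(θ) = 1 / (1 + exp(−α(θ − β)))
P_1 = 1/(1+e^{-2.6492}) = 0.9340
P_2 = 1/(1+e^{-0.7497}) = 0.6791
E[score] = 0.9340 + 0.6791 = 1.6131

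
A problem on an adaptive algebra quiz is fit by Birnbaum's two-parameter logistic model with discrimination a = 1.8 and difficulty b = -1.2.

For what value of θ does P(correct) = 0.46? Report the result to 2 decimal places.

P(θ) = 1 / (1 + exp(−a(θ − b)))
logit = ln(0.4600/0.5400) = -0.1603
θ = b + logit/(a) = -1.2 + (-0.1603)/1.8000 = -1.2891

-1.29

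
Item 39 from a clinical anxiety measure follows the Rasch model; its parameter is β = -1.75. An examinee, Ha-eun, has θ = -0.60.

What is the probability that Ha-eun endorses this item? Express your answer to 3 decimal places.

P(θ) = 1 / (1 + exp(−(θ − β)))
Exponent: (-0.60 − (-1.75)) = 1.1500
1/(1 + e^{-1.1500}) = 0.7595
P = 0.7595

0.760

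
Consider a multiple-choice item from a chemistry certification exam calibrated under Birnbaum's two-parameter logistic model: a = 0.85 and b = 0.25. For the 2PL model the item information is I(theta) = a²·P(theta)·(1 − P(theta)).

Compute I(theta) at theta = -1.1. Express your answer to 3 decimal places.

P = 1/(1+e^{1.1475}) = 0.2409
P(1−P) = 0.2409 × 0.7591 = 0.1829
I = a² × P(1−P) = 0.85² × 0.1829 = 0.13214

0.132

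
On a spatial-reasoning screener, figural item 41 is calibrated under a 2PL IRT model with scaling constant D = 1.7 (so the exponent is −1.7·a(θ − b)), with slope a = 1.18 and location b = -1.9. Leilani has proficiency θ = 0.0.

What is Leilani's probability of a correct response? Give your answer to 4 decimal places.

P(θ) = 1 / (1 + exp(−D·a(θ − b)))
Exponent: 1.7 × 1.18 × (0.0 − (-1.9)) = 3.8114
1/(1 + e^{-3.8114}) = 0.9784
P = 0.9784

0.9784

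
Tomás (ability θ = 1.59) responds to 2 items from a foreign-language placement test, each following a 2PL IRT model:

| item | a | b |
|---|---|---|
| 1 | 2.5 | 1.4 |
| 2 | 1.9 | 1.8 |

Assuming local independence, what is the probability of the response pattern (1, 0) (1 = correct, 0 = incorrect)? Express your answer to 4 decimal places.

P(θ) = 1 / (1 + exp(−a(θ − b)))
P_1 = 1/(1+e^{-0.4750}) = 0.6166
P_2 = 1/(1+e^{0.3990}) = 0.4016
L = P_1 × (1−P_2) = 0.6166 × 0.5984 = 0.36898

0.3690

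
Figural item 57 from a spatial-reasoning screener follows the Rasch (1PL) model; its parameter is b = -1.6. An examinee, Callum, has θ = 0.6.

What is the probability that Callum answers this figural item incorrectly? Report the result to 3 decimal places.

0.100

P(θ) = 1 / (1 + exp(−(θ − b)))
Exponent: (0.6 − (-1.6)) = 2.2000
1/(1 + e^{-2.2000}) = 0.9002
P = 0.9002
P(incorrect) = 1 − 0.9002 = 0.0998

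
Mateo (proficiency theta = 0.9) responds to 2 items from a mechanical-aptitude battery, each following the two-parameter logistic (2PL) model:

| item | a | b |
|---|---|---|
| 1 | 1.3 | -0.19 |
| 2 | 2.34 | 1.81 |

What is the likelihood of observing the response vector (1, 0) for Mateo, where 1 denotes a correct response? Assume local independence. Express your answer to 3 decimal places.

P(theta) = 1 / (1 + exp(−a(theta − b)))
P_1 = 1/(1+e^{-1.4170}) = 0.8049
P_2 = 1/(1+e^{2.1294}) = 0.1063
L = P_1 × (1−P_2) = 0.8049 × 0.8937 = 0.71933

0.719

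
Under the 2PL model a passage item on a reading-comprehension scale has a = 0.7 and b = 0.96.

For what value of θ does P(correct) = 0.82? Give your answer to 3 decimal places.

P(θ) = 1 / (1 + exp(−a(θ − b)))
logit = ln(0.8200/0.1800) = 1.5163
θ = b + logit/(a) = 0.96 + 1.5163/0.7000 = 3.1262

3.126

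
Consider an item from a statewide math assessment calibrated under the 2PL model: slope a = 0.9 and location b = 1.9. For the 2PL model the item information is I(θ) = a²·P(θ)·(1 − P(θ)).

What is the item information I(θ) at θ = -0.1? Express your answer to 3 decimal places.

P = 1/(1+e^{1.8000}) = 0.1419
P(1−P) = 0.1419 × 0.8581 = 0.1217
I = a² × P(1−P) = 0.9² × 0.1217 = 0.09860

0.099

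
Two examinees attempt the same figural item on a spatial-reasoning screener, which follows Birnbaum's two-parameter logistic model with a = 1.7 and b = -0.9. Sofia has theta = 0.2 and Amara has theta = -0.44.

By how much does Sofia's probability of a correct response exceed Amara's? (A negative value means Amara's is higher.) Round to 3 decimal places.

0.180

P(theta) = 1 / (1 + exp(−a(theta − b)))
P(Sofia) = 0.8665  [exponent 1.8700]
P(Amara) = 0.6861  [exponent 0.7820]
Difference = 0.8665 − 0.6861 = 0.1803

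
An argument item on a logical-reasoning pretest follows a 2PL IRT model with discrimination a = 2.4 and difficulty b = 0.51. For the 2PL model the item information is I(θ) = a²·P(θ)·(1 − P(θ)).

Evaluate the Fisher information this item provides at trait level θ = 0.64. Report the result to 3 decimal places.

1.406

P = 1/(1+e^{-0.3120}) = 0.5774
P(1−P) = 0.5774 × 0.4226 = 0.2440
I = a² × P(1−P) = 2.4² × 0.2440 = 1.40552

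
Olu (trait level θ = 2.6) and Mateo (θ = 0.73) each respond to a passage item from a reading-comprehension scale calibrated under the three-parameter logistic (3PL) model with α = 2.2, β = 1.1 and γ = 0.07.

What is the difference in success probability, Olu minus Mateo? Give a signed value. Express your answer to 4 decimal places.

0.6114

P(θ) = γ + (1 − γ) · 1 / (1 + exp(−α(θ − β)))
P(Olu) = 0.9669  [exponent 3.3000]
P(Mateo) = 0.3555  [exponent -0.8140]
Difference = 0.9669 − 0.3555 = 0.6114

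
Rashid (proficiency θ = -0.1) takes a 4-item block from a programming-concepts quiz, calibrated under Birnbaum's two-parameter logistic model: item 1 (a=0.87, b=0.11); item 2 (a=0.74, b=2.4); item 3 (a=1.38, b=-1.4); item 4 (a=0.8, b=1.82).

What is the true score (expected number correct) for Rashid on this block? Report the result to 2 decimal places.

1.62

P(θ) = 1 / (1 + exp(−a(θ − b)))
P_1 = 1/(1+e^{0.1827}) = 0.4545
P_2 = 1/(1+e^{1.8500}) = 0.1359
P_3 = 1/(1+e^{-1.7940}) = 0.8574
P_4 = 1/(1+e^{1.5360}) = 0.1771
E[score] = 0.4545 + 0.1359 + 0.8574 + 0.1771 = 1.6249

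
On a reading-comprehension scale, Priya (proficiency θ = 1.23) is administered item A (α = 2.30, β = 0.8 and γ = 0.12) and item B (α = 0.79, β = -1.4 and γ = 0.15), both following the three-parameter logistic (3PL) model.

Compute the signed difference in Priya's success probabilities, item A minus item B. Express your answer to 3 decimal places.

P(θ) = γ + (1 − γ) · 1 / (1 + exp(−α(θ − β)))
P_A = 0.7614
P_B = 0.9054
P_A − P_B = -0.1440

-0.144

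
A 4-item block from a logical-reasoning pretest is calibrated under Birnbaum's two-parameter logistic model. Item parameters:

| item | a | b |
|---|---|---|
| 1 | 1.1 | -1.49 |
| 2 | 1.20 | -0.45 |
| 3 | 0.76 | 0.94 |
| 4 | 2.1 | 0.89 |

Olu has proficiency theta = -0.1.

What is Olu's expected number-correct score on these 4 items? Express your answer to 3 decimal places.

1.849

P(theta) = 1 / (1 + exp(−a(theta − b)))
P_1 = 1/(1+e^{-1.5290}) = 0.8219
P_2 = 1/(1+e^{-0.4200}) = 0.6035
P_3 = 1/(1+e^{0.7904}) = 0.3121
P_4 = 1/(1+e^{2.0790}) = 0.1112
E[score] = 0.8219 + 0.6035 + 0.3121 + 0.1112 = 1.8486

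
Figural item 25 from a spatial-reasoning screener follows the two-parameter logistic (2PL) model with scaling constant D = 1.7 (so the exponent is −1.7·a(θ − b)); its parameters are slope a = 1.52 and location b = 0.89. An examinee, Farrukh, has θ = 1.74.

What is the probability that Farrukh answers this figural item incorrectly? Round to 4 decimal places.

P(θ) = 1 / (1 + exp(−D·a(θ − b)))
Exponent: 1.7 × 1.52 × (1.74 − 0.89) = 2.1964
1/(1 + e^{-2.1964}) = 0.8999
P = 0.8999
P(incorrect) = 1 − 0.8999 = 0.1001

0.1001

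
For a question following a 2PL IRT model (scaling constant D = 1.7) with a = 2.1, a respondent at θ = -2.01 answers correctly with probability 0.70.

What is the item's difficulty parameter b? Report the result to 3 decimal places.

P(θ) = 1 / (1 + exp(−D·a(θ − b)))
logit(0.70) = ln(0.70/0.30) = 0.8473
b = θ − logit/(1.7·a) = -2.01 − 0.8473/3.5700 = -2.2473

-2.247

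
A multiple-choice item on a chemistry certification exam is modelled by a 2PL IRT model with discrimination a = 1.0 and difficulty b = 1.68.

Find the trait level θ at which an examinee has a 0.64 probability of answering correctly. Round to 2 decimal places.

2.26

P(θ) = 1 / (1 + exp(−a(θ − b)))
logit = ln(0.6400/0.3600) = 0.5754
θ = b + logit/(a) = 1.68 + 0.5754/1.0000 = 2.2554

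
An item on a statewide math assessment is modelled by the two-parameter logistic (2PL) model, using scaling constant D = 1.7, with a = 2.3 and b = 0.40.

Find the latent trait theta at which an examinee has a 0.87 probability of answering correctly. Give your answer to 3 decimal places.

0.886

P(theta) = 1 / (1 + exp(−D·a(theta − b)))
logit = ln(0.8700/0.1300) = 1.9010
theta = b + logit/(1.7·a) = 0.40 + 1.9010/3.9100 = 0.8862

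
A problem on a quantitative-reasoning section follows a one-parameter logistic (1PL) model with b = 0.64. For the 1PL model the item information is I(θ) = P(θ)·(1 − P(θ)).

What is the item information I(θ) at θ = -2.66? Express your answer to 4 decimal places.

0.0343

P = 1/(1+e^{3.3000}) = 0.0356
P(1−P) = 0.0356 × 0.9644 = 0.0343
I = P(1−P) = 0.03431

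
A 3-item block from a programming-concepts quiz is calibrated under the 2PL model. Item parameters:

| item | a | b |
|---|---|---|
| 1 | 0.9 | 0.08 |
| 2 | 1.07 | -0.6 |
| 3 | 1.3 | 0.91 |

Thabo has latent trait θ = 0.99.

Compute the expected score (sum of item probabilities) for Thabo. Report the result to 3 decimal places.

2.066

P(θ) = 1 / (1 + exp(−a(θ − b)))
P_1 = 1/(1+e^{-0.8190}) = 0.6940
P_2 = 1/(1+e^{-1.7013}) = 0.8457
P_3 = 1/(1+e^{-0.1040}) = 0.5260
E[score] = 0.6940 + 0.8457 + 0.5260 = 2.0657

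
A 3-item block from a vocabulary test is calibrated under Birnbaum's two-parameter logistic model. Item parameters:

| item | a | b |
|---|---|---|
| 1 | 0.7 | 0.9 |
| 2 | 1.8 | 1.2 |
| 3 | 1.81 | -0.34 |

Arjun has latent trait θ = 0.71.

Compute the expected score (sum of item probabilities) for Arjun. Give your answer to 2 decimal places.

P(θ) = 1 / (1 + exp(−a(θ − b)))
P_1 = 1/(1+e^{0.1330}) = 0.4668
P_2 = 1/(1+e^{0.8820}) = 0.2928
P_3 = 1/(1+e^{-1.9005}) = 0.8699
E[score] = 0.4668 + 0.2928 + 0.8699 = 1.6295

1.63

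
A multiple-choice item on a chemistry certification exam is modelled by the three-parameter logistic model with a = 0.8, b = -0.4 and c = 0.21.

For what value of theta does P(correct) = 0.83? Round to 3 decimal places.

1.217

P(theta) = c + (1 − c) · 1 / (1 + exp(−a(theta − b)))
Remove guessing floor: (0.83 − 0.21)/(1 − 0.21) = 0.7848
logit = ln(0.7848/0.2152) = 1.2939
theta = b + logit/(a) = -0.4 + 1.2939/0.8000 = 1.2174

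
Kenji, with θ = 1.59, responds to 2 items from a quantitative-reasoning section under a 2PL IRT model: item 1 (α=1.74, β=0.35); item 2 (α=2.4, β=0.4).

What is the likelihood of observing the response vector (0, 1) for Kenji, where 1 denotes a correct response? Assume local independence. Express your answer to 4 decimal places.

P(θ) = 1 / (1 + exp(−α(θ − β)))
P_1 = 1/(1+e^{-2.1576}) = 0.8964
P_2 = 1/(1+e^{-2.8560}) = 0.9456
L = (1−P_1) × P_2 = 0.1036 × 0.9456 = 0.09799

0.0980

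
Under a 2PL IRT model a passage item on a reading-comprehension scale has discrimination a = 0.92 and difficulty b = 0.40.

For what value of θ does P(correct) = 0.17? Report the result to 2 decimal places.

-1.32

P(θ) = 1 / (1 + exp(−a(θ − b)))
logit = ln(0.1700/0.8300) = -1.5856
θ = b + logit/(a) = 0.40 + (-1.5856)/0.9200 = -1.3235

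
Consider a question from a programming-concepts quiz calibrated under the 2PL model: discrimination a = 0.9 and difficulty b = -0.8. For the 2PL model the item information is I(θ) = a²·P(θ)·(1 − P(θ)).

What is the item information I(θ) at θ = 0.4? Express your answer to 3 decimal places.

0.153

P = 1/(1+e^{-1.0800}) = 0.7465
P(1−P) = 0.7465 × 0.2535 = 0.1892
I = a² × P(1−P) = 0.9² × 0.1892 = 0.15328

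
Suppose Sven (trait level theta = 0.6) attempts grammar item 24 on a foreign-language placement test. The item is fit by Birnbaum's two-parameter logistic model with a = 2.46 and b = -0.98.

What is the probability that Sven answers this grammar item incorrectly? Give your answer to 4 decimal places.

0.0201

P(theta) = 1 / (1 + exp(−a(theta − b)))
Exponent: 2.46 × (0.6 − (-0.98)) = 3.8868
1/(1 + e^{-3.8868}) = 0.9799
P(incorrect) = 1 − 0.9799 = 0.0201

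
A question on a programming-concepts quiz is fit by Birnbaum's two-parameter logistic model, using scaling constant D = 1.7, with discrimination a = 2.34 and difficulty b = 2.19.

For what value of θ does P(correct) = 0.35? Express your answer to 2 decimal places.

P(θ) = 1 / (1 + exp(−D·a(θ − b)))
logit = ln(0.3500/0.6500) = -0.6190
θ = b + logit/(1.7·a) = 2.19 + (-0.6190)/3.9780 = 2.0344

2.03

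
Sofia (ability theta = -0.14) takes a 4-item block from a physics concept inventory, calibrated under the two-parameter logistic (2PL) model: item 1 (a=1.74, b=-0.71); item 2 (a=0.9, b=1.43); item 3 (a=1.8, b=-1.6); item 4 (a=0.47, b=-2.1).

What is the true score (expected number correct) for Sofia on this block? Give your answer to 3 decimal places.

P(theta) = 1 / (1 + exp(−a(theta − b)))
P_1 = 1/(1+e^{-0.9918}) = 0.7294
P_2 = 1/(1+e^{1.4130}) = 0.1958
P_3 = 1/(1+e^{-2.6280}) = 0.9326
P_4 = 1/(1+e^{-0.9212}) = 0.7153
E[score] = 0.7294 + 0.1958 + 0.9326 + 0.7153 = 2.5731

2.573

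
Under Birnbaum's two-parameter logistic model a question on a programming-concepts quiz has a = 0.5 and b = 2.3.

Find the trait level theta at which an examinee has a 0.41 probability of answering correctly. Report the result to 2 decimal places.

P(theta) = 1 / (1 + exp(−a(theta − b)))
logit = ln(0.4100/0.5900) = -0.3640
theta = b + logit/(a) = 2.3 + (-0.3640)/0.5000 = 1.5721

1.57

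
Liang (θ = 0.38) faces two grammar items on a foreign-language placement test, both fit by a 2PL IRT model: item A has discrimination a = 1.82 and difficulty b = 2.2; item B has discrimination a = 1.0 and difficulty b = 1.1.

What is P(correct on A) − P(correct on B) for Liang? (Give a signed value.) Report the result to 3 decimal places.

P(θ) = 1 / (1 + exp(−a(θ − b)))
P_A = 0.0351
P_B = 0.3274
P_A − P_B = -0.2922

-0.292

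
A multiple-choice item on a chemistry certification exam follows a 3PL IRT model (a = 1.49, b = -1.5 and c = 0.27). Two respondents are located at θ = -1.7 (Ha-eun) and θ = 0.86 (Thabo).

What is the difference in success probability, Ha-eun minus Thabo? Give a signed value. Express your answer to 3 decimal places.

-0.398

P(θ) = c + (1 − c) · 1 / (1 + exp(−a(θ − b)))
P(Ha-eun) = 0.5810  [exponent -0.2980]
P(Thabo) = 0.9789  [exponent 3.5164]
Difference = 0.5810 − 0.9789 = -0.3979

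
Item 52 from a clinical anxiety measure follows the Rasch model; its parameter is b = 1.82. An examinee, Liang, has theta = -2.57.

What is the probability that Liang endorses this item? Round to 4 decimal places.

P(theta) = 1 / (1 + exp(−(theta − b)))
Exponent: (-2.57 − 1.82) = -4.3900
1/(1 + e^{4.3900}) = 0.0122
P = 0.0122

0.0122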